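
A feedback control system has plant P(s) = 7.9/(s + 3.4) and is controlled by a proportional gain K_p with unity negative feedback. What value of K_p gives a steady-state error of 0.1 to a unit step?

Steady-state error for a unit step on this type-0 loop is 1/(1 + K_p·P(0)).
P(0) = 2.324. Require 1/(1 + K_p·2.324) = 0.1, so 1 + 2.324·K_p = 10.
K_p = (10 − 1)/2.324 = 3.87.

K_p = 3.87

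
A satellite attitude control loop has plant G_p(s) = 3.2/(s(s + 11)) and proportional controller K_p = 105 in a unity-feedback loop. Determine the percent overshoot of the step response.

From 1 + K_pG_p(s) = 0: s² + 11s + 336 = 0 ⇒ ω_n = 18.33, ζ = 0.3.
%OS = 100·exp(−πζ/√(1−ζ²)) = 100·exp(−π·0.3/√0.91) = 37.2%.

37.2%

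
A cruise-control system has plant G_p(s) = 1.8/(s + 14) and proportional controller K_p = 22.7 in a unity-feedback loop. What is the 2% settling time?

T_s ≈ 0.0729 s

Closed-loop transfer function: T(s) = K_p·G_p(s)/(1 + K_p·G_p(s)) = 40.86/(s + 14 + 40.86) = 40.86/(s + 54.86).
Time constant τ = 1/54.86 = 0.01823 s, so the 2% settling time is about 4τ = 0.0729 s.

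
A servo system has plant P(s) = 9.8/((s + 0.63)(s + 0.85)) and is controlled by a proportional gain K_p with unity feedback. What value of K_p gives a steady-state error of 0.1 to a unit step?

K_p = 0.492

For a type-0 loop with proportional control, e_ss = 1/(1 + K_p·P(0)).
P(0) = 18.3. Require 1/(1 + K_p·18.3) = 0.1, so 1 + 18.3·K_p = 10.
K_p = (10 − 1)/18.3 = 0.492.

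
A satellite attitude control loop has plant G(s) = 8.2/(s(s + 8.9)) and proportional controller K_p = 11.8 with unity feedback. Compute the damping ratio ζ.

ζ = 0.452

1 + K_p·G(s) = 0 gives s² + 8.9s + 96.76 = 0.
Matching s² + 2ζω_n s + ω_n²: ω_n = √96.76 = 9.837 rad/s and 2ζω_n = 8.9, so ζ = 8.9/(2·9.837) = 0.452.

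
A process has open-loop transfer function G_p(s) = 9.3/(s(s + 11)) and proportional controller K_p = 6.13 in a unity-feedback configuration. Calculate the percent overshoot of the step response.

3.54%

Closed-loop characteristic equation: s² + 11s + 57.01 = 0, so ω_n = 7.55 rad/s and ζ = 11/(2·7.55) = 0.7284.
%OS = 100·exp(−πζ/√(1−ζ²)) = 100·exp(−π·0.7284/√0.4694) = 3.54%.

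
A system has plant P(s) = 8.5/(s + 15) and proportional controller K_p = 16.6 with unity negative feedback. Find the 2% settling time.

Closed-loop transfer function: T(s) = K_p·P(s)/(1 + K_p·P(s)) = 141.1/(s + 15 + 141.1) = 141.1/(s + 156.1).
Time constant τ = 1/156.1 = 0.006406 s, so the 2% settling time is about 4τ = 0.0256 s.

T_s ≈ 0.0256 s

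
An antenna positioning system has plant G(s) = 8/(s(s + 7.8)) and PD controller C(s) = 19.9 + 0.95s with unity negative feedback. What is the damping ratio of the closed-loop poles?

Forward path: (19.9 + 0.95s)·8/(s(s+7.8)). The closed-loop characteristic equation is s² + (7.8 + 8·0.95)s + 8·19.9 = 0.
That is s² + 15.4s + 159.2 = 0, so ω_n = 12.62 rad/s and ζ = 15.4/(2·12.62) = 0.6103.

ζ = 0.61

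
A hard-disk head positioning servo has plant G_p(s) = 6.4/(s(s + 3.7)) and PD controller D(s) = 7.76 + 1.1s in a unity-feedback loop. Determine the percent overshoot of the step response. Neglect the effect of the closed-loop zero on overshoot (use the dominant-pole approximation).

Forward path: (7.76 + 1.1s)·6.4/(s(s+3.7)). The closed-loop characteristic equation is s² + (3.7 + 6.4·1.1)s + 6.4·7.76 = 0.
That is s² + 10.74s + 49.66 = 0, so ω_n = 7.047 rad/s and ζ = 10.74/(2·7.047) = 0.762.
%OS = 100·exp(−πζ/√(1−ζ²)) = 2.48%.

2.48%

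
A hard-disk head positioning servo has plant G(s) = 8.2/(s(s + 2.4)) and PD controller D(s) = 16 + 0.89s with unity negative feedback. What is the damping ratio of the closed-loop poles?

ζ = 0.423

Forward path: (16 + 0.89s)·8.2/(s(s+2.4)). The closed-loop characteristic equation is s² + (2.4 + 8.2·0.89)s + 8.2·16 = 0.
That is s² + 9.698s + 131.2 = 0, so ω_n = 11.45 rad/s and ζ = 9.698/(2·11.45) = 0.4233.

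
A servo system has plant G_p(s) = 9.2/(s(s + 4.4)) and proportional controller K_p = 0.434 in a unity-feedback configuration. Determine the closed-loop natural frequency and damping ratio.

With unity feedback the closed-loop characteristic equation is s² + 4.4s + 0.434·9.2 = s² + 4.4s + 3.993 = 0.
Matching s² + 2ζω_n s + ω_n²: ω_n = √3.993 = 1.998 rad/s and 2ζω_n = 4.4, so ζ = 4.4/(2·1.998) = 1.1.

ω_n = 2 rad/s, ζ = 1.1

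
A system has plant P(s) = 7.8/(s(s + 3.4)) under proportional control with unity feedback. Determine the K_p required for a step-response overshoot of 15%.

From %OS = 100·exp(−πζ/√(1−ζ²)) = 15%, ζ = −ln(0.15)/√(π²+ln²(0.15)) = 0.5169.
Characteristic equation s² + 3.4s + 7.8K_p = 0 gives ζ = 3.4/(2√(7.8K_p)).
Setting ζ = 0.5169: √(7.8K_p) = 3.4/(2·0.5169) = 3.289, so K_p = 10.82/7.8 = 1.39.

K_p = 1.39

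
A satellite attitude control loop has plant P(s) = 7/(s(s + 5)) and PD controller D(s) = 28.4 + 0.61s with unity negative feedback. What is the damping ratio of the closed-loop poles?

ζ = 0.329

Forward path: (28.4 + 0.61s)·7/(s(s+5)). The closed-loop characteristic equation is s² + (5 + 7·0.61)s + 7·28.4 = 0.
That is s² + 9.27s + 198.8 = 0, so ω_n = 14.1 rad/s and ζ = 9.27/(2·14.1) = 0.3287.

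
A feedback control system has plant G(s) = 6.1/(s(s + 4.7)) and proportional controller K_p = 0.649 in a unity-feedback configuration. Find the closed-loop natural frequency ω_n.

With unity feedback the closed-loop characteristic equation is s² + 4.7s + 0.649·6.1 = s² + 4.7s + 3.959 = 0.
Matching s² + 2ζω_n s + ω_n²: ω_n = √3.959 = 1.99 rad/s and 2ζω_n = 4.7, so ζ = 4.7/(2·1.99) = 1.18.

ω_n = 1.99 rad/s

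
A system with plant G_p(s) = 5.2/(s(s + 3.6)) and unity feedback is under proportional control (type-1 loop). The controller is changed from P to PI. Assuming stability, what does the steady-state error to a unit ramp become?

The integrator raises the loop to type 2, so K_v → ∞ and e_ss to a ramp is zero.

0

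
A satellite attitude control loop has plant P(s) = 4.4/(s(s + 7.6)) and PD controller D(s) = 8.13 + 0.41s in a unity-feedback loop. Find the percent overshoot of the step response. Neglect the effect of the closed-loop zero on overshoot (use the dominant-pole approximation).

1.84%

Forward path: (8.13 + 0.41s)·4.4/(s(s+7.6)). The closed-loop characteristic equation is s² + (7.6 + 4.4·0.41)s + 4.4·8.13 = 0.
That is s² + 9.404s + 35.77 = 0, so ω_n = 5.981 rad/s and ζ = 9.404/(2·5.981) = 0.7862.
%OS = 100·exp(−πζ/√(1−ζ²)) = 1.84%.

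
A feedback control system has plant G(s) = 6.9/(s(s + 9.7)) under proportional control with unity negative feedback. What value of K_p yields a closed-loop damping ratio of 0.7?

Closed-loop characteristic equation: s² + 9.7s + K_p·6.9 = 0.
So ω_n = √(6.9K_p) and 2ζω_n = 9.7, giving ζ = 9.7/(2√(6.9K_p)).
Setting ζ = 0.7: √(6.9K_p) = 9.7/(2·0.7) = 6.929, so K_p = 48.01/6.9 = 6.96.

K_p = 6.96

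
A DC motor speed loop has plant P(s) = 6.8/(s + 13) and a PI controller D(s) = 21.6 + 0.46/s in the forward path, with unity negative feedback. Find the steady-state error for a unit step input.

0

The open loop D(s)P(s) has a pole at the origin (type 1), so the static position error constant is infinite and e_ss = 1/(1+∞) = 0.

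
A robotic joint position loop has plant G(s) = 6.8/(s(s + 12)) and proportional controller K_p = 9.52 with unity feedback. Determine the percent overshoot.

2.97%

The closed-loop denominator s² + 12s + 64.74 gives ω_n = √64.74 = 8.046 and ζ = 12/(2ω_n) = 0.7457.
%OS = 100·exp(−πζ/√(1−ζ²)) = 100·exp(−π·0.7457/√0.4439) = 2.97%.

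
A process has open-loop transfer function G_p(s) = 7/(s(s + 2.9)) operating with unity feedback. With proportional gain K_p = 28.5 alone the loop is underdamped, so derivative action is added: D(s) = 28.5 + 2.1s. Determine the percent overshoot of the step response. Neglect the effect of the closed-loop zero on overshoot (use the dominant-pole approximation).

Forward path: (28.5 + 2.1s)·7/(s(s+2.9)). The closed-loop characteristic equation is s² + (2.9 + 7·2.1)s + 7·28.5 = 0.
That is s² + 17.6s + 199.5 = 0, so ω_n = 14.12 rad/s and ζ = 17.6/(2·14.12) = 0.623.
%OS = 100·exp(−πζ/√(1−ζ²)) = 8.19%.

8.19%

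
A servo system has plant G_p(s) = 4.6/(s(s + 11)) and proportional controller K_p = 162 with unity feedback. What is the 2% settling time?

Closed-loop characteristic equation: s² + 11s + 745.2 = 0, so ω_n = 27.3 rad/s and ζ = 11/(2·27.3) = 0.2015.
2% settling time T_s ≈ 4/(ζω_n) = 4/5.5 = 0.727 s.

T_s ≈ 0.727 s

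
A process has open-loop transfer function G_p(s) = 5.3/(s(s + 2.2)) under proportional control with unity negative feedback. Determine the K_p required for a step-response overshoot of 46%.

K_p = 3.97

From %OS = 100·exp(−πζ/√(1−ζ²)) = 46%, ζ = −ln(0.46)/√(π²+ln²(0.46)) = 0.24.
Characteristic equation s² + 2.2s + 5.3K_p = 0 gives ζ = 2.2/(2√(5.3K_p)).
Setting ζ = 0.24: √(5.3K_p) = 2.2/(2·0.24) = 4.584, so K_p = 21.01/5.3 = 3.97.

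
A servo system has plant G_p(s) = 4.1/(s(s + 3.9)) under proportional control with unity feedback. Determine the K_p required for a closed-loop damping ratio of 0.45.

K_p = 4.58

Closed-loop characteristic equation: s² + 3.9s + K_p·4.1 = 0.
So ω_n = √(4.1K_p) and 2ζω_n = 3.9, giving ζ = 3.9/(2√(4.1K_p)).
Setting ζ = 0.45: √(4.1K_p) = 3.9/(2·0.45) = 4.333, so K_p = 18.78/4.1 = 4.58.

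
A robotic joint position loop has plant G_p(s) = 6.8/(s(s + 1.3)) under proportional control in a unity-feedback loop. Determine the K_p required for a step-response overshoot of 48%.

From %OS = 100·exp(−πζ/√(1−ζ²)) = 48%, ζ = −ln(0.48)/√(π²+ln²(0.48)) = 0.2275.
Characteristic equation s² + 1.3s + 6.8K_p = 0 gives ζ = 1.3/(2√(6.8K_p)).
Setting ζ = 0.2275: √(6.8K_p) = 1.3/(2·0.2275) = 2.857, so K_p = 8.163/6.8 = 1.2.

K_p = 1.2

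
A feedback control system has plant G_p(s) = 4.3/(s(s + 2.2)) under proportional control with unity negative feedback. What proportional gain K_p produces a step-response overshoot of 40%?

K_p = 3.59

From %OS = 100·exp(−πζ/√(1−ζ²)) = 40%, ζ = −ln(0.4)/√(π²+ln²(0.4)) = 0.28.
Characteristic equation s² + 2.2s + 4.3K_p = 0 gives ζ = 2.2/(2√(4.3K_p)).
Setting ζ = 0.28: √(4.3K_p) = 2.2/(2·0.28) = 3.929, so K_p = 15.43/4.3 = 3.59.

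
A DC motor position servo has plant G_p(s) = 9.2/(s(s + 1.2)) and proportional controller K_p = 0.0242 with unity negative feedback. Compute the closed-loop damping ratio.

ζ = 1.27

The closed-loop denominator is s(s+1.2) + 0.0242·9.2 = s² + 1.2s + 0.2226.
Matching s² + 2ζω_n s + ω_n²: ω_n = √0.2226 = 0.4718 rad/s and 2ζω_n = 1.2, so ζ = 1.2/(2·0.4718) = 1.27.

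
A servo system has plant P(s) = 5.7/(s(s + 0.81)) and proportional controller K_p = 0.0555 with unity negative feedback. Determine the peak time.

T_p = 8.05 s

From 1 + K_pP(s) = 0: s² + 0.81s + 0.3164 = 0 ⇒ ω_n = 0.5624, ζ = 0.7201.
Damped frequency ω_d = ω_n√(1−ζ²) = 0.3903 rad/s, so peak time T_p = π/ω_d = 8.05 s.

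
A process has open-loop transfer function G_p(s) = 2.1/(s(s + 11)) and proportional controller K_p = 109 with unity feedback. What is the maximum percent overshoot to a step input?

From 1 + K_pG_p(s) = 0: s² + 11s + 228.9 = 0 ⇒ ω_n = 15.13, ζ = 0.3635.
%OS = 100·exp(−πζ/√(1−ζ²)) = 100·exp(−π·0.3635/√0.8678) = 29.3%.

29.3%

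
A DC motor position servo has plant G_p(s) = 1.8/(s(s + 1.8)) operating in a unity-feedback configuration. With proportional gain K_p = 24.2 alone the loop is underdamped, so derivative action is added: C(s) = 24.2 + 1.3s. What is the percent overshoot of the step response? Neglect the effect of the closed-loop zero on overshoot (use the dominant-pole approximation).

35.4%

Forward path: (24.2 + 1.3s)·1.8/(s(s+1.8)). The closed-loop characteristic equation is s² + (1.8 + 1.8·1.3)s + 1.8·24.2 = 0.
That is s² + 4.14s + 43.56 = 0, so ω_n = 6.6 rad/s and ζ = 4.14/(2·6.6) = 0.3136.
%OS = 100·exp(−πζ/√(1−ζ²)) = 35.4%.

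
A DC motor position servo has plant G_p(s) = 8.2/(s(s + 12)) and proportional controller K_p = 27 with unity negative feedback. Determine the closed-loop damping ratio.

The closed-loop denominator is s(s+12) + 27·8.2 = s² + 12s + 221.4.
So ω_n² = 221.4 ⇒ ω_n = 14.88 rad/s, and ζ = 12/(2ω_n) = 0.403.

ζ = 0.403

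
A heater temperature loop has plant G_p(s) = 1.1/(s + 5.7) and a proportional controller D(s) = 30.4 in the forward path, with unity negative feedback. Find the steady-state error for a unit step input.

0.146

The loop is type 0. Static position error constant K_pos = D(0)·G_p(0) = 30.4·0.193 = 5.867.
Steady-state error to a unit step: e_ss = 1/(1+K_pos) = 1/6.867 = 0.146.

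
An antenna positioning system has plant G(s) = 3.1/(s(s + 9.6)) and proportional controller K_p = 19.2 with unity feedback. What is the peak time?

T_p = 0.52 s

From 1 + K_pG(s) = 0: s² + 9.6s + 59.52 = 0 ⇒ ω_n = 7.715, ζ = 0.6222.
Damped frequency ω_d = ω_n√(1−ζ²) = 6.04 rad/s, so peak time T_p = π/ω_d = 0.52 s.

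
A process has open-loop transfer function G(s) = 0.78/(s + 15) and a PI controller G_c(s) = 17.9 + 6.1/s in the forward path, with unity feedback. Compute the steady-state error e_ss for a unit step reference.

The open loop G_c(s)G(s) has a pole at the origin (type 1), so the static position error constant is infinite and e_ss = 1/(1+∞) = 0.

0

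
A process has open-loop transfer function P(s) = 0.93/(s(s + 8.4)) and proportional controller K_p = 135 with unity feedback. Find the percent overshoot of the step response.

28.1%

The closed-loop denominator s² + 8.4s + 125.6 gives ω_n = √125.6 = 11.2 and ζ = 8.4/(2ω_n) = 0.3748.
%OS = 100·exp(−πζ/√(1−ζ²)) = 100·exp(−π·0.3748/√0.8595) = 28.1%.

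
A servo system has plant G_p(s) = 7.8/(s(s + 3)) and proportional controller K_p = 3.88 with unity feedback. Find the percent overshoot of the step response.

The closed-loop denominator s² + 3s + 30.26 gives ω_n = √30.26 = 5.501 and ζ = 3/(2ω_n) = 0.2727.
%OS = 100·exp(−πζ/√(1−ζ²)) = 100·exp(−π·0.2727/√0.9257) = 41.1%.

41.1%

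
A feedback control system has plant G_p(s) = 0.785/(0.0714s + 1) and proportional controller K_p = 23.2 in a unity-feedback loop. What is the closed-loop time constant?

Closed loop: T(s) = K_p·G_p/(1+K_p·G_p) = 18.21/(0.0714s + 1 + 18.21), with pole at s = −(1 + 18.21)/0.0714 = −269.1.
Closed-loop time constant τ = 1/269.1 = 0.00372 s.

τ = 0.00372 s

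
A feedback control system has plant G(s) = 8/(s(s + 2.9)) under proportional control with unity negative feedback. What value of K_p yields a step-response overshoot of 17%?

From %OS = 100·exp(−πζ/√(1−ζ²)) = 17%, ζ = −ln(0.17)/√(π²+ln²(0.17)) = 0.4913.
Characteristic equation s² + 2.9s + 8K_p = 0 gives ζ = 2.9/(2√(8K_p)).
Setting ζ = 0.4913: √(8K_p) = 2.9/(2·0.4913) = 2.952, so K_p = 8.711/8 = 1.09.

K_p = 1.09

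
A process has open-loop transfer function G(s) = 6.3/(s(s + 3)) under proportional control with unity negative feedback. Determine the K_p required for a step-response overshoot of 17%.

K_p = 1.48

From %OS = 100·exp(−πζ/√(1−ζ²)) = 17%, ζ = −ln(0.17)/√(π²+ln²(0.17)) = 0.4913.
Characteristic equation s² + 3s + 6.3K_p = 0 gives ζ = 3/(2√(6.3K_p)).
Setting ζ = 0.4913: √(6.3K_p) = 3/(2·0.4913) = 3.053, so K_p = 9.323/6.3 = 1.48.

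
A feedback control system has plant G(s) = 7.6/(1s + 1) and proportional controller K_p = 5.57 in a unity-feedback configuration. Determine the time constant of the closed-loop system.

τ = 0.0231 s

Closed loop: T(s) = K_p·G/(1+K_p·G) = 42.33/(1s + 1 + 42.33), with pole at s = −(1 + 42.33)/1 = −43.33.
Closed-loop time constant τ = 1/43.33 = 0.0231 s.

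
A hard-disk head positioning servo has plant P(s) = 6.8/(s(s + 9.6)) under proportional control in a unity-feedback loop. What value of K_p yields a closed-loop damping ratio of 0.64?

Closed-loop characteristic equation: s² + 9.6s + K_p·6.8 = 0.
So ω_n = √(6.8K_p) and 2ζω_n = 9.6, giving ζ = 9.6/(2√(6.8K_p)).
Setting ζ = 0.64: √(6.8K_p) = 9.6/(2·0.64) = 7.5, so K_p = 56.25/6.8 = 8.27.

K_p = 8.27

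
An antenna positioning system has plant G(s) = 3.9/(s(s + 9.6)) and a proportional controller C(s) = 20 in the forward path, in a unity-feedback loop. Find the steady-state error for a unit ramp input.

0.123

The loop has one pole at the origin (type 1). Velocity error constant K_v = lim_{s→0} s·C(s)G(s) = 20·3.9/9.6 = 8.125.
Steady-state error to a unit ramp: e_ss = 1/K_v = 0.123.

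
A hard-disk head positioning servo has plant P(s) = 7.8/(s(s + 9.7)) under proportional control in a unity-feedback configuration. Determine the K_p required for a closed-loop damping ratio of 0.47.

K_p = 13.7

Closed-loop characteristic equation: s² + 9.7s + K_p·7.8 = 0.
So ω_n = √(7.8K_p) and 2ζω_n = 9.7, giving ζ = 9.7/(2√(7.8K_p)).
Setting ζ = 0.47: √(7.8K_p) = 9.7/(2·0.47) = 10.32, so K_p = 106.5/7.8 = 13.7.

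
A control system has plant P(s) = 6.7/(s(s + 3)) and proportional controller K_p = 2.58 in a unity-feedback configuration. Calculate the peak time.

From 1 + K_pP(s) = 0: s² + 3s + 17.29 = 0 ⇒ ω_n = 4.158, ζ = 0.3608.
Damped frequency ω_d = ω_n√(1−ζ²) = 3.878 rad/s, so peak time T_p = π/ω_d = 0.81 s.

T_p = 0.81 s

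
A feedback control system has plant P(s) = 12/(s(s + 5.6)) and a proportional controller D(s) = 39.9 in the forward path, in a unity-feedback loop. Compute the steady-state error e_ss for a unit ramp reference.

0.0117

The loop has one pole at the origin (type 1). Velocity error constant K_v = lim_{s→0} s·D(s)P(s) = 39.9·12/5.6 = 85.5.
Steady-state error to a unit ramp: e_ss = 1/K_v = 0.0117.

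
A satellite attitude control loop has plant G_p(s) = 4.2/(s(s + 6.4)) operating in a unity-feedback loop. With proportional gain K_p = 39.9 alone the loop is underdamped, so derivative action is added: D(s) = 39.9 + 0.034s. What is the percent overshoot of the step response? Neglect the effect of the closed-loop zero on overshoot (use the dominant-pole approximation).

Forward path: (39.9 + 0.034s)·4.2/(s(s+6.4)). The closed-loop characteristic equation is s² + (6.4 + 4.2·0.034)s + 4.2·39.9 = 0.
That is s² + 6.543s + 167.6 = 0, so ω_n = 12.95 rad/s and ζ = 6.543/(2·12.95) = 0.2527.
%OS = 100·exp(−πζ/√(1−ζ²)) = 44%.

44%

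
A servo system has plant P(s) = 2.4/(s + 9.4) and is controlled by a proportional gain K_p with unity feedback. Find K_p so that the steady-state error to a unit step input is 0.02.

For a type-0 loop with proportional control, e_ss = 1/(1 + K_p·P(0)).
P(0) = 0.2553. Require 1/(1 + K_p·0.2553) = 0.02, so 1 + 0.2553·K_p = 50.
K_p = (50 − 1)/0.2553 = 192.

K_p = 192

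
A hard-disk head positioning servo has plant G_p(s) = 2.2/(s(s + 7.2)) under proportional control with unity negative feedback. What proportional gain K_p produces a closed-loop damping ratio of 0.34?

Closed-loop characteristic equation: s² + 7.2s + K_p·2.2 = 0.
So ω_n = √(2.2K_p) and 2ζω_n = 7.2, giving ζ = 7.2/(2√(2.2K_p)).
Setting ζ = 0.34: √(2.2K_p) = 7.2/(2·0.34) = 10.59, so K_p = 112.1/2.2 = 51.

K_p = 51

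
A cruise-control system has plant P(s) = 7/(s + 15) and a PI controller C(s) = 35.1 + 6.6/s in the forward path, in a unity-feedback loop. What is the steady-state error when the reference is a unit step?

0

The open loop C(s)P(s) has a pole at the origin (type 1), so the static position error constant is infinite and e_ss = 1/(1+∞) = 0.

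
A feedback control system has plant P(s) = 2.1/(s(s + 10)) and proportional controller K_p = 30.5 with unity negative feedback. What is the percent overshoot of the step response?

The closed-loop denominator s² + 10s + 64.05 gives ω_n = √64.05 = 8.003 and ζ = 10/(2ω_n) = 0.6248.
%OS = 100·exp(−πζ/√(1−ζ²)) = 100·exp(−π·0.6248/√0.6097) = 8.1%.

8.1%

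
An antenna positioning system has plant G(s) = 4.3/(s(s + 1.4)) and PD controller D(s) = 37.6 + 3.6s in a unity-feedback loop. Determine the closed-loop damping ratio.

Forward path: (37.6 + 3.6s)·4.3/(s(s+1.4)). The closed-loop characteristic equation is s² + (1.4 + 4.3·3.6)s + 4.3·37.6 = 0.
That is s² + 16.88s + 161.7 = 0, so ω_n = 12.72 rad/s and ζ = 16.88/(2·12.72) = 0.6638.

ζ = 0.664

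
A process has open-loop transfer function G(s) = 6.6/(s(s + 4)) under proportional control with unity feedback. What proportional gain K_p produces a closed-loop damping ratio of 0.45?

Closed-loop characteristic equation: s² + 4s + K_p·6.6 = 0.
So ω_n = √(6.6K_p) and 2ζω_n = 4, giving ζ = 4/(2√(6.6K_p)).
Setting ζ = 0.45: √(6.6K_p) = 4/(2·0.45) = 4.444, so K_p = 19.75/6.6 = 2.99.

K_p = 2.99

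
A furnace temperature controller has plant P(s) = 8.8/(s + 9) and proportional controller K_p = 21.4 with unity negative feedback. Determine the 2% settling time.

Closed-loop transfer function: T(s) = K_p·P(s)/(1 + K_p·P(s)) = 188.3/(s + 9 + 188.3) = 188.3/(s + 197.3).
Time constant τ = 1/197.3 = 0.005068 s, so the 2% settling time is about 4τ = 0.0203 s.

T_s ≈ 0.0203 s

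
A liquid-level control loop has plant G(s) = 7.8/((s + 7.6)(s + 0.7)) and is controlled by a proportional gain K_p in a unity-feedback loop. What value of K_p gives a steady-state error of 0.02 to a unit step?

The loop is type 0, so e_ss(step) = 1/(1 + K_pos) with K_pos = K_p·G(0).
G(0) = 1.466. Require 1/(1 + K_p·1.466) = 0.02, so 1 + 1.466·K_p = 50.
K_p = (50 − 1)/1.466 = 33.4.

K_p = 33.4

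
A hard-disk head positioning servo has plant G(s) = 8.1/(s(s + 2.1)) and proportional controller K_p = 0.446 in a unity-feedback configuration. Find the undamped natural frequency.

1 + K_p·G(s) = 0 gives s² + 2.1s + 3.613 = 0.
So ω_n² = 3.613 ⇒ ω_n = 1.901 rad/s, and ζ = 2.1/(2ω_n) = 0.552.

ω_n = 1.9 rad/s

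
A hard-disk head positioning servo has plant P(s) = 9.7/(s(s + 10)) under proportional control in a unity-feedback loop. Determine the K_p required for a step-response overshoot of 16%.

K_p = 10.2

From %OS = 100·exp(−πζ/√(1−ζ²)) = 16%, ζ = −ln(0.16)/√(π²+ln²(0.16)) = 0.5039.
Characteristic equation s² + 10s + 9.7K_p = 0 gives ζ = 10/(2√(9.7K_p)).
Setting ζ = 0.5039: √(9.7K_p) = 10/(2·0.5039) = 9.923, so K_p = 98.47/9.7 = 10.2.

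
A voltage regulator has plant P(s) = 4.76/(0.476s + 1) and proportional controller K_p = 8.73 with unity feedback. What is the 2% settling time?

T_s ≈ 0.0447 s

Closed loop: T(s) = K_p·P/(1+K_p·P) = 41.55/(0.476s + 1 + 41.55), with pole at s = −(1 + 41.55)/0.476 = −89.4.
τ = 1/89.4 = 0.01119 s, so 2% settling time ≈ 4τ = 0.0447 s.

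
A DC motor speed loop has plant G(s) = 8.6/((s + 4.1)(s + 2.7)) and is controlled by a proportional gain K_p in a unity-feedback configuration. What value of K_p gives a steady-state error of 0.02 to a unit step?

Steady-state error for a unit step on this type-0 loop is 1/(1 + K_p·G(0)).
G(0) = 0.7769. Require 1/(1 + K_p·0.7769) = 0.02, so 1 + 0.7769·K_p = 50.
K_p = (50 − 1)/0.7769 = 63.1.

K_p = 63.1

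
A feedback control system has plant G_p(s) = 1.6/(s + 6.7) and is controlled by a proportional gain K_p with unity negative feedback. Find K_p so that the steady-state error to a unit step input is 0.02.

Steady-state error for a unit step on this type-0 loop is 1/(1 + K_p·G_p(0)).
G_p(0) = 0.2388. Require 1/(1 + K_p·0.2388) = 0.02, so 1 + 0.2388·K_p = 50.
K_p = (50 − 1)/0.2388 = 205.

K_p = 205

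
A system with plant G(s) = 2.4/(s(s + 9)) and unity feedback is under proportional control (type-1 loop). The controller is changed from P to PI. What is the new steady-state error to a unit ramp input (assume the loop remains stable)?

0

The integrator raises the loop to type 2, so K_v → ∞ and e_ss to a ramp is zero.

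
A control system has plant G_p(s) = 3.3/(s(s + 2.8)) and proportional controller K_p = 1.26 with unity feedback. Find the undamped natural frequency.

With unity feedback the closed-loop characteristic equation is s² + 2.8s + 1.26·3.3 = s² + 2.8s + 4.158 = 0.
So ω_n² = 4.158 ⇒ ω_n = 2.039 rad/s, and ζ = 2.8/(2ω_n) = 0.687.

ω_n = 2.04 rad/s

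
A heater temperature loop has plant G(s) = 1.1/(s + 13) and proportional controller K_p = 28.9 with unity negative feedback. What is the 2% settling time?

Closed-loop transfer function: T(s) = K_p·G(s)/(1 + K_p·G(s)) = 31.79/(s + 13 + 31.79) = 31.79/(s + 44.79).
Time constant τ = 1/44.79 = 0.02233 s, so the 2% settling time is about 4τ = 0.0893 s.

T_s ≈ 0.0893 s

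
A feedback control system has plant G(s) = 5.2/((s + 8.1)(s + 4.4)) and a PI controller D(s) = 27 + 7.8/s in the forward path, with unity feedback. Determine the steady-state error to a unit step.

0

The open loop D(s)G(s) has a pole at the origin (type 1), so the static position error constant is infinite and e_ss = 1/(1+∞) = 0.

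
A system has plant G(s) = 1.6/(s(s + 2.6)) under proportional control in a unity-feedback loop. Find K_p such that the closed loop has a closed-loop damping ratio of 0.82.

K_p = 1.57

Closed-loop characteristic equation: s² + 2.6s + K_p·1.6 = 0.
So ω_n = √(1.6K_p) and 2ζω_n = 2.6, giving ζ = 2.6/(2√(1.6K_p)).
Setting ζ = 0.82: √(1.6K_p) = 2.6/(2·0.82) = 1.585, so K_p = 2.513/1.6 = 1.57.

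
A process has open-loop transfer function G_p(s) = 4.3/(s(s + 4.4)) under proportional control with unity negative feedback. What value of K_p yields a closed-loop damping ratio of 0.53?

Closed-loop characteristic equation: s² + 4.4s + K_p·4.3 = 0.
So ω_n = √(4.3K_p) and 2ζω_n = 4.4, giving ζ = 4.4/(2√(4.3K_p)).
Setting ζ = 0.53: √(4.3K_p) = 4.4/(2·0.53) = 4.151, so K_p = 17.23/4.3 = 4.01.

K_p = 4.01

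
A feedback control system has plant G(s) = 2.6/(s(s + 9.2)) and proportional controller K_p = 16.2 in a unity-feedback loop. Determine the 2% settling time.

T_s ≈ 0.87 s

From 1 + K_pG(s) = 0: s² + 9.2s + 42.12 = 0 ⇒ ω_n = 6.49, ζ = 0.7088.
2% settling time T_s ≈ 4/(ζω_n) = 4/4.6 = 0.87 s.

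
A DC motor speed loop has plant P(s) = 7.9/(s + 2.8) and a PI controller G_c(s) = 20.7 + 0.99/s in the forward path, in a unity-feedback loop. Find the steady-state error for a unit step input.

The open loop G_c(s)P(s) has a pole at the origin (type 1), so the static position error constant is infinite and e_ss = 1/(1+∞) = 0.

0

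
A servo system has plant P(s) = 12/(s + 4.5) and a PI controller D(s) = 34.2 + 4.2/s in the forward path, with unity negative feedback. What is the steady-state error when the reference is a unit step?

0

The open loop D(s)P(s) has a pole at the origin (type 1), so the static position error constant is infinite and e_ss = 1/(1+∞) = 0.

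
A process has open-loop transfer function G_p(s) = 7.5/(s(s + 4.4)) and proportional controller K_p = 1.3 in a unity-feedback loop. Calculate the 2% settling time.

T_s ≈ 1.82 s

From 1 + K_pG_p(s) = 0: s² + 4.4s + 9.75 = 0 ⇒ ω_n = 3.122, ζ = 0.7046.
2% settling time T_s ≈ 4/(ζω_n) = 4/2.2 = 1.82 s.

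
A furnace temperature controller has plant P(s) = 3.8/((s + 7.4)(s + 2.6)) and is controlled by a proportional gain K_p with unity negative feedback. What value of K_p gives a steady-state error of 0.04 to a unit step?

The loop is type 0, so e_ss(step) = 1/(1 + K_pos) with K_pos = K_p·P(0).
P(0) = 0.1975. Require 1/(1 + K_p·0.1975) = 0.04, so 1 + 0.1975·K_p = 25.
K_p = (25 − 1)/0.1975 = 122.

K_p = 122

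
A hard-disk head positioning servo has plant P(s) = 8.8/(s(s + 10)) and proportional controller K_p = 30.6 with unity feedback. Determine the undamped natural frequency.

ω_n = 16.4 rad/s

1 + K_p·P(s) = 0 gives s² + 10s + 269.3 = 0.
So ω_n² = 269.3 ⇒ ω_n = 16.41 rad/s, and ζ = 10/(2ω_n) = 0.305.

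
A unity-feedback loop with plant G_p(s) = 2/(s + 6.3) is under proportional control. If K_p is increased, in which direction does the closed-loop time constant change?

decrease

Closed-loop pole is at s = −(6.3+K_p·2); larger K_p moves it further left, so τ = 1/(6.3+K_p·2) decreases.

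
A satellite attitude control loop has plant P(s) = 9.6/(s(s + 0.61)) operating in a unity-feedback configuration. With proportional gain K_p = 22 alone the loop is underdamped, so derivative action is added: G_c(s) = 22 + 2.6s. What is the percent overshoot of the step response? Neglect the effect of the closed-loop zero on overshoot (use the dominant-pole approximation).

Forward path: (22 + 2.6s)·9.6/(s(s+0.61)). The closed-loop characteristic equation is s² + (0.61 + 9.6·2.6)s + 9.6·22 = 0.
That is s² + 25.57s + 211.2 = 0, so ω_n = 14.53 rad/s and ζ = 25.57/(2·14.53) = 0.8797.
%OS = 100·exp(−πζ/√(1−ζ²)) = 0.299%.

0.299%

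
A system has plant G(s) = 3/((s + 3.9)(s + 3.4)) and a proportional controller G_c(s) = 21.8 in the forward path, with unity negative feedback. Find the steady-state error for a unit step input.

0.169

The loop is type 0. Static position error constant K_pos = G_c(0)·G(0) = 21.8·0.2262 = 4.932.
Steady-state error to a unit step: e_ss = 1/(1+K_pos) = 1/5.932 = 0.169.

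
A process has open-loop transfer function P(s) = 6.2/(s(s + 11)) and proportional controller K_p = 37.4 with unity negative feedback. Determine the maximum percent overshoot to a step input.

The closed-loop denominator s² + 11s + 231.9 gives ω_n = √231.9 = 15.23 and ζ = 11/(2ω_n) = 0.3612.
%OS = 100·exp(−πζ/√(1−ζ²)) = 100·exp(−π·0.3612/√0.8695) = 29.6%.

29.6%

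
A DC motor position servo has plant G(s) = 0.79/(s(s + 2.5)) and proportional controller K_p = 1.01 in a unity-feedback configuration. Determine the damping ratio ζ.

The closed-loop denominator is s(s+2.5) + 1.01·0.79 = s² + 2.5s + 0.7979.
Matching s² + 2ζω_n s + ω_n²: ω_n = √0.7979 = 0.8933 rad/s and 2ζω_n = 2.5, so ζ = 2.5/(2·0.8933) = 1.4.

ζ = 1.4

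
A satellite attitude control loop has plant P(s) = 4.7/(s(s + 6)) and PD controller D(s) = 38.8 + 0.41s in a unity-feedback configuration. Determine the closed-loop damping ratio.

ζ = 0.294

Forward path: (38.8 + 0.41s)·4.7/(s(s+6)). The closed-loop characteristic equation is s² + (6 + 4.7·0.41)s + 4.7·38.8 = 0.
That is s² + 7.927s + 182.4 = 0, so ω_n = 13.5 rad/s and ζ = 7.927/(2·13.5) = 0.2935.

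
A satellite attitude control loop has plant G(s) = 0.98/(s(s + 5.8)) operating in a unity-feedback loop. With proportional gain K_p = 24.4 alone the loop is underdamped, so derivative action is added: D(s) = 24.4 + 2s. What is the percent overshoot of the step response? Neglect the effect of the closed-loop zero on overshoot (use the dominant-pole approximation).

Forward path: (24.4 + 2s)·0.98/(s(s+5.8)). The closed-loop characteristic equation is s² + (5.8 + 0.98·2)s + 0.98·24.4 = 0.
That is s² + 7.76s + 23.91 = 0, so ω_n = 4.89 rad/s and ζ = 7.76/(2·4.89) = 0.7935.
%OS = 100·exp(−πζ/√(1−ζ²)) = 1.66%.

1.66%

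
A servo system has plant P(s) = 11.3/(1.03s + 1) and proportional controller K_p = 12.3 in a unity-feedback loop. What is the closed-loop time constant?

τ = 0.00736 s

Closed loop: T(s) = K_p·P/(1+K_p·P) = 139/(1.03s + 1 + 139), with pole at s = −(1 + 139)/1.03 = −135.9.
Closed-loop time constant τ = 1/135.9 = 0.00736 s.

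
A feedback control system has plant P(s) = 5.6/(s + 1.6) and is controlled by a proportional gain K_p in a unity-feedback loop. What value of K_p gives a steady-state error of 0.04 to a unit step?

K_p = 6.86

For a type-0 loop with proportional control, e_ss = 1/(1 + K_p·P(0)).
P(0) = 3.5. Require 1/(1 + K_p·3.5) = 0.04, so 1 + 3.5·K_p = 25.
K_p = (25 − 1)/3.5 = 6.86.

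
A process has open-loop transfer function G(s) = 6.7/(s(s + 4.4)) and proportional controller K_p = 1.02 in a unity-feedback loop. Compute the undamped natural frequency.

The closed-loop denominator is s(s+4.4) + 1.02·6.7 = s² + 4.4s + 6.834.
So ω_n² = 6.834 ⇒ ω_n = 2.614 rad/s, and ζ = 4.4/(2ω_n) = 0.842.

ω_n = 2.61 rad/s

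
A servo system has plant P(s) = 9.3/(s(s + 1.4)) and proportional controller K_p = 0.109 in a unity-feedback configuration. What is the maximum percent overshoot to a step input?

4.79%

From 1 + K_pP(s) = 0: s² + 1.4s + 1.014 = 0 ⇒ ω_n = 1.007, ζ = 0.6953.
%OS = 100·exp(−πζ/√(1−ζ²)) = 100·exp(−π·0.6953/√0.5166) = 4.79%.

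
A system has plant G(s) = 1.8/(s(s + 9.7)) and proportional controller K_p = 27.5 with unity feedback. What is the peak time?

T_p = 0.616 s

Closed-loop characteristic equation: s² + 9.7s + 49.5 = 0, so ω_n = 7.036 rad/s and ζ = 9.7/(2·7.036) = 0.6893.
Damped frequency ω_d = ω_n√(1−ζ²) = 5.097 rad/s, so peak time T_p = π/ω_d = 0.616 s.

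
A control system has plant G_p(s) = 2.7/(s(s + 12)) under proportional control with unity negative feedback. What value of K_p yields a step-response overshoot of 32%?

K_p = 115

From %OS = 100·exp(−πζ/√(1−ζ²)) = 32%, ζ = −ln(0.32)/√(π²+ln²(0.32)) = 0.341.
Characteristic equation s² + 12s + 2.7K_p = 0 gives ζ = 12/(2√(2.7K_p)).
Setting ζ = 0.341: √(2.7K_p) = 12/(2·0.341) = 17.6, so K_p = 309.7/2.7 = 115.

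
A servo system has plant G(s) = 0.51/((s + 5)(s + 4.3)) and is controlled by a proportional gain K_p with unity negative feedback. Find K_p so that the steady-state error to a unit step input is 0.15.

K_p = 239

For a type-0 loop with proportional control, e_ss = 1/(1 + K_p·G(0)).
G(0) = 0.02372. Require 1/(1 + K_p·0.02372) = 0.15, so 1 + 0.02372·K_p = 6.667.
K_p = (6.667 − 1)/0.02372 = 239.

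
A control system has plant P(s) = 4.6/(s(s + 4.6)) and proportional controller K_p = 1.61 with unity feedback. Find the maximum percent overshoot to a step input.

The closed-loop denominator s² + 4.6s + 7.406 gives ω_n = √7.406 = 2.721 and ζ = 4.6/(2ω_n) = 0.8452.
%OS = 100·exp(−πζ/√(1−ζ²)) = 100·exp(−π·0.8452/√0.2857) = 0.696%.

0.696%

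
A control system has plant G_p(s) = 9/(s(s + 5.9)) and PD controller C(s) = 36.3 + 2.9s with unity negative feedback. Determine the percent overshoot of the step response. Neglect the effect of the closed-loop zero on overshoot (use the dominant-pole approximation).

0.253%

Forward path: (36.3 + 2.9s)·9/(s(s+5.9)). The closed-loop characteristic equation is s² + (5.9 + 9·2.9)s + 9·36.3 = 0.
That is s² + 32s + 326.7 = 0, so ω_n = 18.07 rad/s and ζ = 32/(2·18.07) = 0.8852.
%OS = 100·exp(−πζ/√(1−ζ²)) = 0.253%.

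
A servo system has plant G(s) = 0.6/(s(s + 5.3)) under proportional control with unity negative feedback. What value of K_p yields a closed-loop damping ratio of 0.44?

K_p = 60.5

Closed-loop characteristic equation: s² + 5.3s + K_p·0.6 = 0.
So ω_n = √(0.6K_p) and 2ζω_n = 5.3, giving ζ = 5.3/(2√(0.6K_p)).
Setting ζ = 0.44: √(0.6K_p) = 5.3/(2·0.44) = 6.023, so K_p = 36.27/0.6 = 60.5.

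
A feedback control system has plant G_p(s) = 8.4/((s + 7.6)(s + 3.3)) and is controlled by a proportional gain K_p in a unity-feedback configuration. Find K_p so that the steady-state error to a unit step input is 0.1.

Steady-state error for a unit step on this type-0 loop is 1/(1 + K_p·G_p(0)).
G_p(0) = 0.3349. Require 1/(1 + K_p·0.3349) = 0.1, so 1 + 0.3349·K_p = 10.
K_p = (10 − 1)/0.3349 = 26.9.

K_p = 26.9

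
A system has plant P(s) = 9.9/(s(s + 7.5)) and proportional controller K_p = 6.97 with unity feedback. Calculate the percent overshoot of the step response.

20.4%

From 1 + K_pP(s) = 0: s² + 7.5s + 69 = 0 ⇒ ω_n = 8.307, ζ = 0.4514.
%OS = 100·exp(−πζ/√(1−ζ²)) = 100·exp(−π·0.4514/√0.7962) = 20.4%.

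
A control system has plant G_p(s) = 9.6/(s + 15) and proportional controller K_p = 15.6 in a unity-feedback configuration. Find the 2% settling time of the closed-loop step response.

T_s ≈ 0.0243 s

Closed-loop transfer function: T(s) = K_p·G_p(s)/(1 + K_p·G_p(s)) = 149.8/(s + 15 + 149.8) = 149.8/(s + 164.8).
Time constant τ = 1/164.8 = 0.006069 s, so the 2% settling time is about 4τ = 0.0243 s.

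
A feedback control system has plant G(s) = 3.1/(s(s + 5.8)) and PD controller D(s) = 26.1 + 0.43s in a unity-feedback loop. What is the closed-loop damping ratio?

ζ = 0.396

Forward path: (26.1 + 0.43s)·3.1/(s(s+5.8)). The closed-loop characteristic equation is s² + (5.8 + 3.1·0.43)s + 3.1·26.1 = 0.
That is s² + 7.133s + 80.91 = 0, so ω_n = 8.995 rad/s and ζ = 7.133/(2·8.995) = 0.3965.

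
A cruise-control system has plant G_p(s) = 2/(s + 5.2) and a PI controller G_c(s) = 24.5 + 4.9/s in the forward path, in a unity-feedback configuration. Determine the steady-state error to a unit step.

The open loop G_c(s)G_p(s) has a pole at the origin (type 1), so the static position error constant is infinite and e_ss = 1/(1+∞) = 0.

0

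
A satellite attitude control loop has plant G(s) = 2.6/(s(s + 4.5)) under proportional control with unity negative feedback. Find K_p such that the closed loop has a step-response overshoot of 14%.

From %OS = 100·exp(−πζ/√(1−ζ²)) = 14%, ζ = −ln(0.14)/√(π²+ln²(0.14)) = 0.5305.
Characteristic equation s² + 4.5s + 2.6K_p = 0 gives ζ = 4.5/(2√(2.6K_p)).
Setting ζ = 0.5305: √(2.6K_p) = 4.5/(2·0.5305) = 4.241, so K_p = 17.99/2.6 = 6.92.

K_p = 6.92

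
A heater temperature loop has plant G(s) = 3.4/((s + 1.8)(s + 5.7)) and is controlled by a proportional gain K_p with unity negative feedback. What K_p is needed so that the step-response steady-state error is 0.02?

The loop is type 0, so e_ss(step) = 1/(1 + K_pos) with K_pos = K_p·G(0).
G(0) = 0.3314. Require 1/(1 + K_p·0.3314) = 0.02, so 1 + 0.3314·K_p = 50.
K_p = (50 − 1)/0.3314 = 148.

K_p = 148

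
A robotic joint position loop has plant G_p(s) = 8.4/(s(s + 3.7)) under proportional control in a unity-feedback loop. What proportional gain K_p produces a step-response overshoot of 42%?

K_p = 5.75

From %OS = 100·exp(−πζ/√(1−ζ²)) = 42%, ζ = −ln(0.42)/√(π²+ln²(0.42)) = 0.2662.
Characteristic equation s² + 3.7s + 8.4K_p = 0 gives ζ = 3.7/(2√(8.4K_p)).
Setting ζ = 0.2662: √(8.4K_p) = 3.7/(2·0.2662) = 6.95, so K_p = 48.31/8.4 = 5.75.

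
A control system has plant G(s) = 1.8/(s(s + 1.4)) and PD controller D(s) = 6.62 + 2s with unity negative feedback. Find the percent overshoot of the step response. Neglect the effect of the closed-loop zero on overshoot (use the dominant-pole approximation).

Forward path: (6.62 + 2s)·1.8/(s(s+1.4)). The closed-loop characteristic equation is s² + (1.4 + 1.8·2)s + 1.8·6.62 = 0.
That is s² + 5s + 11.92 = 0, so ω_n = 3.452 rad/s and ζ = 5/(2·3.452) = 0.7242.
%OS = 100·exp(−πζ/√(1−ζ²)) = 3.69%.

3.69%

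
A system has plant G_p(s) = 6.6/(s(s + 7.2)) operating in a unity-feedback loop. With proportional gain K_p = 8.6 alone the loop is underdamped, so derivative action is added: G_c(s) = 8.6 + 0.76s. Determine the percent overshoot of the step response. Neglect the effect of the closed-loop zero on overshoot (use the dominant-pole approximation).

1.29%

Forward path: (8.6 + 0.76s)·6.6/(s(s+7.2)). The closed-loop characteristic equation is s² + (7.2 + 6.6·0.76)s + 6.6·8.6 = 0.
That is s² + 12.22s + 56.76 = 0, so ω_n = 7.534 rad/s and ζ = 12.22/(2·7.534) = 0.8107.
%OS = 100·exp(−πζ/√(1−ζ²)) = 1.29%.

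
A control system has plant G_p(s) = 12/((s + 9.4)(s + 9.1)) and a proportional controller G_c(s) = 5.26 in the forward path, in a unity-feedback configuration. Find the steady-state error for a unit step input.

The loop is type 0. Static position error constant K_pos = G_c(0)·G_p(0) = 5.26·0.1403 = 0.7379.
Steady-state error to a unit step: e_ss = 1/(1+K_pos) = 1/1.738 = 0.575.

0.575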